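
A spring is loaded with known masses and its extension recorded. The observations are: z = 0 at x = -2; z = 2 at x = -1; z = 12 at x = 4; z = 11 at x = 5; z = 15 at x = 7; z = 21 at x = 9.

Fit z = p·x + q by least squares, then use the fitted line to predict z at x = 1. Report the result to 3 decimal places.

With design matrix M, MᵀM = [[176, 22]; [22, 6]] and Mᵀz = [395, 61]ᵀ.
det = 176·6 − 22² = 572.
p = (395·6 − 22·61)/572 = 257/143; q = (176·61 − 22·395)/572 = 93/26.
At x = 1: ẑ = (257/143)·(1) + (93/26)·(1) = 1537/286.

ẑ = 5.374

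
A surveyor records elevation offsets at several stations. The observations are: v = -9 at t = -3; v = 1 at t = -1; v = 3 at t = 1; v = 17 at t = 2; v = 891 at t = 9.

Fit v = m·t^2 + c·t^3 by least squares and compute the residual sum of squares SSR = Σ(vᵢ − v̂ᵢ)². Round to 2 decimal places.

The normal system XᵀX·[m, c]ᵀ = Xᵀv is [[6660, 58838]; [58838, 532236]]·[m, c]ᵀ = [72162, 649920]ᵀ.
Eliminating c: 532236·(row 1) − 58838·(row 2) gives 82781516·m = 532236·72162 − 58838·649920 = 167221272, so m = 41805318/20695379.
Then c = (649920 − 58838·(41805318/20695379))/532236 = 20649861/20695379.
Residuals: -4960026/20695379, -460078/20695379, -369042/20695379, 19401283/20695379, -396738/20695379; SSR = 19401283/20695379.

SSR = 0.94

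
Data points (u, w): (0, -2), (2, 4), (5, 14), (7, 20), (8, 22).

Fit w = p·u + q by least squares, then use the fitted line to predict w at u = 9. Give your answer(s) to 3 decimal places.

ŵ = 25.726

The normal equations are: 142·p + 22·q = 394;  22·p + 5·q = 58.
Eliminating q: 5·(row 1) − 22·(row 2) gives 226·p = 5·394 − 22·58 = 694, so p = 347/113.
Then q = (58 − 22·(347/113))/5 = -216/113.
At u = 9: ŵ = (347/113)·(9) + (-216/113)·(1) = 2907/113.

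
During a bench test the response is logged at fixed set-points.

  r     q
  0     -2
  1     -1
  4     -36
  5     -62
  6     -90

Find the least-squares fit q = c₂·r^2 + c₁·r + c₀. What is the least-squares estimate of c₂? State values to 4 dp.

The normal system MᵀM·[c₂, c₁, c₀]ᵀ = Mᵀq is [[2178, 406, 78]; [406, 78, 16]; [78, 16, 5]]·[c₂, c₁, c₀]ᵀ = [-5367, -995, -191]ᵀ.
Row-reducing yields c₂ = -4945/1624, c₁ = 5601/1624, c₀ = -1409/812.

c₂ = -3.0450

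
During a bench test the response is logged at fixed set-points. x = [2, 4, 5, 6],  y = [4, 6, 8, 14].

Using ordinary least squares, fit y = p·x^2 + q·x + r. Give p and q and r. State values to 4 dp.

With design matrix M, MᵀM = [[2193, 413, 81]; [413, 81, 17]; [81, 17, 4]] and Mᵀy = [816, 156, 32]ᵀ.
Row-reducing yields p = 19/22, q = -9/2, r = 106/11.

p = 0.8636, q = -4.5000, r = 9.6364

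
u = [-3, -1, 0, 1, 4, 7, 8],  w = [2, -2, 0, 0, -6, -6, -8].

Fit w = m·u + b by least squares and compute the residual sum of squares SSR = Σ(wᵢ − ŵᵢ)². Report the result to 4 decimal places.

SSR = 11.4972

The normal system AᵀA·[m, b]ᵀ = Aᵀw is [[140, 16]; [16, 7]]·[m, b]ᵀ = [-134, -20]ᵀ.
Eliminating b: 7·(row 1) − 16·(row 2) gives 724·m = 7·(-134) − 16·(-20) = -618, so m = -309/362.
Then b = ((-20) − 16·(-309/362))/7 = -164/181.
Residuals: 125/362, -705/362, 164/181, 637/362, -304/181, 319/362, -48/181; SSR = 2081/181.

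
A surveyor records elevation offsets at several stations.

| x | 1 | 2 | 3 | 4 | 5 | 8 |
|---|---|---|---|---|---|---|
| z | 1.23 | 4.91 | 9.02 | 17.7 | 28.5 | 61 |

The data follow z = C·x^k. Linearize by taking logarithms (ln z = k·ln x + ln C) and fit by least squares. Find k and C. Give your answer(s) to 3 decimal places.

Let Y = ln z. Fitting Y = k·ln x + ln C by least squares:
Over the data: Σln x = 6.8669, Σ(ln x)² = 10.5236, Σln z = 14.3321, Σln x·ln z = 21.4427.
Normal system: [[10.5236, 6.8669]; [6.8669, 6]]·[k, ln C]ᵀ = [21.4427, 14.3321]ᵀ.
Δ = 10.5236·6 − (6.8669)² = 15.9867; k = (21.4427·6 − 6.8669·14.3321)/15.9867 = 1.89150, ln C = (10.5236·14.3321 − 6.8669·21.4427)/15.9867 = 0.22388, so C = exp(0.22388) = 1.25092.

k = 1.892, C = 1.251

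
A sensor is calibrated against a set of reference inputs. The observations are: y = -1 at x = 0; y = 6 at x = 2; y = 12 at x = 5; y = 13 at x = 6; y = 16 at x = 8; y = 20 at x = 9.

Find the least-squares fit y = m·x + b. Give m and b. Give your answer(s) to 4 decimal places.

m = 2.1333, b = 0.3333

Entries of MᵀM: Σx·x = 210, Σx = 30, Σ1 = 6.
And Σx·y = 458, Σy = 66.
Eliminating b: 6·(row 1) − 30·(row 2) gives 360·m = 6·458 − 30·66 = 768, so m = 32/15.
Then b = (66 − 30·(32/15))/6 = 1/3.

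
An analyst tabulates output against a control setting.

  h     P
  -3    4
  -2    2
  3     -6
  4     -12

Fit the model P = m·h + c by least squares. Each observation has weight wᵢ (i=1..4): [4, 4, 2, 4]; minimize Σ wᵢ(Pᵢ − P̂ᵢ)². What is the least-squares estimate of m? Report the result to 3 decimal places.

From the data, Σwᵢ·h·h = 134, Σwᵢ·h = 2, Σwᵢ·1 = 14.
Right-hand side: Σwᵢ·h·P = -292, Σwᵢ·P = -36.
Normal equations: [[134, 2]; [2, 14]]·[m, c]ᵀ = [-292, -36]ᵀ.
Δ = 134·14 − 2² = 1872.
m = ((-292)·14 − 2·(-36))/1872 = -251/117; c = (134·(-36) − 2·(-292))/1872 = -265/117.

m = -2.145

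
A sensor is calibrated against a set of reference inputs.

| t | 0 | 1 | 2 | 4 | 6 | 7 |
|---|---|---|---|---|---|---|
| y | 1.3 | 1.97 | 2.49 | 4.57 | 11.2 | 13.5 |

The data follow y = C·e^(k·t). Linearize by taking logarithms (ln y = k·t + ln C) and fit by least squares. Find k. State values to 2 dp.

k = 0.34

Taking logs, ln y = k·t + ln C, so regress ln y on t.
Sums: Σt = 20.0000, Σ(t)² = 106.0000, Σln y = 8.3908, Σt·ln y = 41.2950.
Normal system: [[106.0000, 20.0000]; [20.0000, 6]]·[k, ln C]ᵀ = [41.2950, 8.3908]ᵀ.
Slope k = (n·Σt·ln y − Σt·Σln y)/(n·Σ(t)² − (Σt)²) = (6·41.2950 − 20.0000·8.3908)/236.0000 = 0.33879; ln C = (Σln y − k·Σt)/n = 0.26917.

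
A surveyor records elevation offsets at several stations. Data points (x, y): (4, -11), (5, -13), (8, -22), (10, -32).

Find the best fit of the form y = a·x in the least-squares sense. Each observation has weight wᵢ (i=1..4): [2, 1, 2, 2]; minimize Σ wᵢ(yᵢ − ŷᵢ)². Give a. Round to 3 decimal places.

a = -2.974

The normal system AᵀWA·[a]ᵀ = AᵀWy is [[385]]·[a]ᵀ = [-1145]ᵀ.
a = (-1145)/385 = -2.97403.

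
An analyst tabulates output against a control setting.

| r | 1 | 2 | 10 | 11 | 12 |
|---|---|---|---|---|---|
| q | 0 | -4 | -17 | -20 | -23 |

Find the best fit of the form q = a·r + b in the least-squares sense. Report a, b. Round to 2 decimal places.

a = -1.92, b = 1.05

Forming AᵀA = [[370, 36]; [36, 5]] and Aᵀq = [-674, -64]ᵀ gives AᵀA·[a, b]ᵀ = Aᵀq.
Eliminating b: 5·(row 1) − 36·(row 2) gives 554·a = 5·(-674) − 36·(-64) = -1066, so a = -533/277.
Then b = ((-64) − 36·(-533/277))/5 = 292/277.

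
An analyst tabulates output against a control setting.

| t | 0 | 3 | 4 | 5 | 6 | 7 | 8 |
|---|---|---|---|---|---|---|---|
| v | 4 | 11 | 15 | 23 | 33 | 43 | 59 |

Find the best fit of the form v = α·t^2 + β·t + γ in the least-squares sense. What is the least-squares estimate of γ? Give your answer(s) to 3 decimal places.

Setting ∂/∂α … = 0 gives: 8755·α + 1287·β + 199·γ = 7985;  1287·α + 199·β + 33·γ = 1179;  199·α + 33·β + 7·γ = 188.
(Σt^2·t^2 = 8755, Σt^2·t = 1287, Σt^2 = 199, Σt·t = 199, Σt = 33, Σ1 = 7, Σt^2·v = 7985, Σt·v = 1179, Σv = 188.)
Inverting the 3×3 Gram matrix, [α, β, γ]ᵀ = [14647/14966, -16785/14966, 4620/1069]ᵀ.

γ = 4.322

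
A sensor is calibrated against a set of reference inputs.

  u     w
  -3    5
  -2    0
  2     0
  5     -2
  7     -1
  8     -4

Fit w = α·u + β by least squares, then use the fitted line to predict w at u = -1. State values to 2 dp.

ŵ = 1.76

AᵀA·[α, β]ᵀ = Aᵀw reads: 155·α + 17·β = -64;  17·α + 6·β = -2.
(Σu·u = 155, Σu = 17, Σ1 = 6, Σu·w = -64, Σw = -2.)
Eliminating β: 6·(row 1) − 17·(row 2) gives 641·α = 6·(-64) − 17·(-2) = -350, so α = -350/641.
Then β = ((-2) − 17·(-350/641))/6 = 778/641.
At u = -1: ŵ = (-350/641)·(-1) + (778/641)·(1) = 1128/641.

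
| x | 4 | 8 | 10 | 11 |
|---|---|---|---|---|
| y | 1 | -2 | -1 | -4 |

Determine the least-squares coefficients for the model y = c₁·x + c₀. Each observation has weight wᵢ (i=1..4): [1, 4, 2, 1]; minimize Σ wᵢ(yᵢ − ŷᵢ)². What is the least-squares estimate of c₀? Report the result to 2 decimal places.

With design matrix M, MᵀWM = [[593, 67]; [67, 8]] and MᵀWy = [-124, -13]ᵀ.
det = 593·8 − 67² = 255.
c₁ = ((-124)·8 − 67·(-13))/255 = -121/255; c₀ = (593·(-13) − 67·(-124))/255 = 599/255.

c₀ = 2.35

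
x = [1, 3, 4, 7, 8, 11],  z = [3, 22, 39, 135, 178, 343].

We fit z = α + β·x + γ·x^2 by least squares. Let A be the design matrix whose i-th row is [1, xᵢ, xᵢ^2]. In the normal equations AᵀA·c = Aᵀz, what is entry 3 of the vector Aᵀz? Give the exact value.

60335

Entry 3 ↔ basis x^2, so (Aᵀz)_{3} = Σᵢ (x^2)·zᵢ = (1)·(3) + (9)·(22) + (16)·(39) + (49)·(135) + (64)·(178) + (121)·(343) = 60335.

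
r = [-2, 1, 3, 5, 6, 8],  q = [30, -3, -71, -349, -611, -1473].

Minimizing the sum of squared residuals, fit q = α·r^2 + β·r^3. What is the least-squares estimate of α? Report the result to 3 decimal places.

Entries of XᵀX: Σr^2·r^2 = 6115, Σr^2·r^3 = 43881, Σr^3·r^3 = 325219.
Right-hand side: Σr^2·q = -125515, Σr^3·q = -931937.
So XᵀX·[α, β]ᵀ = Xᵀq: [[6115, 43881]; [43881, 325219]]·[α, β]ᵀ = [-125515, -931937]ᵀ.
Eliminating β: 325219·(row 1) − 43881·(row 2) gives 63172024·α = 325219·(-125515) − 43881·(-931937) = 74464712, so α = 9308089/7896503.
Then β = ((-931937) − 43881·(9308089/7896503))/325219 = -23883880/7896503.

α = 1.179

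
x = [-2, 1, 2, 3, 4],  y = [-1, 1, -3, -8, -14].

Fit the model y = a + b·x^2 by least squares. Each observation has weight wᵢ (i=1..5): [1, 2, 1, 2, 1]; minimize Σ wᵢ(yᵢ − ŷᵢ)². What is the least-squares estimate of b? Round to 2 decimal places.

b = -1.03

Forming AᵀWA = [[7, 44]; [44, 452]] and AᵀWy = [-32, -382]ᵀ gives AᵀWA·[a, b]ᵀ = AᵀWy.
Determinant 7·452 − 44² = 1228.
a = ((-32)·452 − 44·(-382))/1228 = 586/307; b = (7·(-382) − 44·(-32))/1228 = -633/614.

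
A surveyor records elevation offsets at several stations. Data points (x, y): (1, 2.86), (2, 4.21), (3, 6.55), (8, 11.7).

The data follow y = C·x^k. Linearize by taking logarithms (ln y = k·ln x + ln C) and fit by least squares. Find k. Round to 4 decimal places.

k = 0.6924

Linearized form: ln y = k·ln x + ln C. From the 4 transformed points,
Σln x = 3.8712, Σ(ln x)² = 6.0115, Σln y = 6.8273, Σln x·ln y = 8.1757.
Equations: 6.0115·k + 3.8712·ln C = 8.1757;  3.8712·k + 4·ln C = 6.8273.
Δ = 6.0115·4 − (3.8712)² = 9.0597; k = (8.1757·4 − 3.8712·6.8273)/9.0597 = 0.69240, ln C = (6.0115·6.8273 − 3.8712·8.1757)/9.0597 = 1.03673.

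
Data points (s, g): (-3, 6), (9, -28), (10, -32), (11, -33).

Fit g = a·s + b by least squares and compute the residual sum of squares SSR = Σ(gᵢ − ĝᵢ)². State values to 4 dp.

SSR = 1.7359

From the data, Σs·s = 311, Σs = 27, Σ1 = 4.
Moment sums: Σs·g = -953, Σg = -87.
Normal equations: [[311, 27]; [27, 4]]·[a, b]ᵀ = [-953, -87]ᵀ.
Eliminating b: 4·(row 1) − 27·(row 2) gives 515·a = 4·(-953) − 27·(-87) = -1463, so a = -1463/515.
Then b = ((-87) − 27·(-1463/515))/4 = -1326/515.
Residuals: 27/515, 73/515, -524/515, 424/515; SSR = 894/515.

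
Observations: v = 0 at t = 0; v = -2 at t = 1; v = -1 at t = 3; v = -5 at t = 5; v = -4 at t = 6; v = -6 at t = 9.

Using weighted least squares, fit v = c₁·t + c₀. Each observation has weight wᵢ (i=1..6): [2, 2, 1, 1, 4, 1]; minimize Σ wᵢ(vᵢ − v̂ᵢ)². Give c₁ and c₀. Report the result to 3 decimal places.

c₁ = -0.613, c₀ = -0.515

The normal equations are: 261·c₁ + 43·c₀ = -182;  43·c₁ + 11·c₀ = -32.
det = 261·11 − 43² = 1022.
c₁ = ((-182)·11 − 43·(-32))/1022 = -313/511; c₀ = (261·(-32) − 43·(-182))/1022 = -263/511.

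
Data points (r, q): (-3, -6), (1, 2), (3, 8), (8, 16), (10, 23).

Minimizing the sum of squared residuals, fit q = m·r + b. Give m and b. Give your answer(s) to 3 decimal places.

m = 2.153, b = 0.417

Sums needed: Σr·r = 183, Σr = 19, Σ1 = 5.
Right-hand side: Σr·q = 402, Σq = 43.
AᵀA·[m, b]ᵀ = Aᵀq becomes [[183, 19]; [19, 5]]·[m, b]ᵀ = [402, 43]ᵀ.
Δ = 183·5 − 19² = 554.
m = (402·5 − 19·43)/554 = 1193/554; b = (183·43 − 19·402)/554 = 231/554.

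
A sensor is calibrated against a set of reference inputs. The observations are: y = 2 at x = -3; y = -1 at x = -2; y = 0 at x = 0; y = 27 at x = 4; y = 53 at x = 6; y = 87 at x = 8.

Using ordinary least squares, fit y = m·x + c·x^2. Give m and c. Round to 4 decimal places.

m = 2.5346, c = 1.0450

Forming AᵀA = [[129, 757]; [757, 5745]] and Aᵀy = [1118, 7922]ᵀ gives AᵀA·[m, c]ᵀ = Aᵀy.
Eliminating c: 5745·(row 1) − 757·(row 2) gives 168056·m = 5745·1118 − 757·7922 = 425956, so m = 106489/42014.
Then c = (7922 − 757·(106489/42014))/5745 = 43903/42014.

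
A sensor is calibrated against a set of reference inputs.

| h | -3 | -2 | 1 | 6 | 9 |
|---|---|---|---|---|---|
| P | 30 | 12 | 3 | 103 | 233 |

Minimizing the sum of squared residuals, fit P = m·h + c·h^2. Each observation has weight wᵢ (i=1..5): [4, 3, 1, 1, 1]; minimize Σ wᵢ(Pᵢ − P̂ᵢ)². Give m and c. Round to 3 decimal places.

The normal equations are: 166·m + 814·c = 2286;  814·m + 8230·c = 23808.
Determinant 166·8230 − 814² = 703584.
m = (2286·8230 − 814·23808)/703584 = -47161/58632; c = (166·23808 − 814·2286)/703584 = 174277/58632.

m = -0.804, c = 2.972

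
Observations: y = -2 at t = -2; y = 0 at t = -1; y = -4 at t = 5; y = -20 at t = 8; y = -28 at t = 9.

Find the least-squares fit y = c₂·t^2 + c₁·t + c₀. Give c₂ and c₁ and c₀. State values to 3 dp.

c₂ = -0.516, c₁ = 1.307, c₀ = 2.298

Normal-equation sums: Σt^2·t^2 = 11299, Σt^2·t = 1357, Σt^2 = 175, Σt·t = 175, Σt = 19, Σ1 = 5.
Moment sums: Σt^2·y = -3656, Σt·y = -428, Σy = -54.
Inverting the 3×3 Gram matrix, [c₂, c₁, c₀]ᵀ = [-11403/22093, 28877/22093, 50768/22093]ᵀ.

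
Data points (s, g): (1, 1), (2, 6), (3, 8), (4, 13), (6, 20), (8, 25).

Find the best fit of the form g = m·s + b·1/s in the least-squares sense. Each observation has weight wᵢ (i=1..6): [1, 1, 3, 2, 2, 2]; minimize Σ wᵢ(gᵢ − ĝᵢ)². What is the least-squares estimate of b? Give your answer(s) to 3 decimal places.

Entries of AᵀWA: Σwᵢ·s·s = 264, Σwᵢ·s·1/s = 11, Σwᵢ·1/s·1/s = 517/288.
Moment sums: Σwᵢ·s·g = 829, Σwᵢ·1/s·g = 377/12.
Normal equations: [[264, 11]; [11, 517/288]]·[m, b]ᵀ = [829, 377/12]ᵀ.
Determinant 264·(517/288) − 11² = 4235/12.
m = (829·(517/288) − 11·(377/12))/(4235/12) = 5983/1848; b = (264·(377/12) − 11·829)/(4235/12) = -180/77.

b = -2.338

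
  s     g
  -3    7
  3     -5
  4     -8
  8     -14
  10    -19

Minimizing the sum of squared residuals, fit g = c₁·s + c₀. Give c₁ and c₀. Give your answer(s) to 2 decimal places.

c₁ = -1.96, c₀ = 0.83

With design matrix A, AᵀA = [[198, 22]; [22, 5]] and Aᵀg = [-370, -39]ᵀ.
Eliminating c₀: 5·(row 1) − 22·(row 2) gives 506·c₁ = 5·(-370) − 22·(-39) = -992, so c₁ = -496/253.
Then c₀ = ((-39) − 22·(-496/253))/5 = 19/23.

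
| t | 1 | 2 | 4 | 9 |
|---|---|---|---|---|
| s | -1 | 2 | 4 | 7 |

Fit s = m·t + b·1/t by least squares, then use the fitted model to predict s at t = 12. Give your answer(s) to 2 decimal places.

ŝ = 10.12

Compute the Gram sums: Σt·t = 102, Σt·1/t = 4, Σ1/t·1/t = 1717/1296.
Moment sums: Σt·s = 82, Σ1/t·s = 16/9.
det = 102·(1717/1296) − 4² = 25733/216.
m = (82·(1717/1296) − 4·(16/9))/(25733/216) = 65789/77199; b = (102·(16/9) − 4·82)/(25733/216) = -31680/25733.
At t = 12: ŝ = (65789/77199)·(12) + (-31680/25733)·(1/12) = 260516/25733.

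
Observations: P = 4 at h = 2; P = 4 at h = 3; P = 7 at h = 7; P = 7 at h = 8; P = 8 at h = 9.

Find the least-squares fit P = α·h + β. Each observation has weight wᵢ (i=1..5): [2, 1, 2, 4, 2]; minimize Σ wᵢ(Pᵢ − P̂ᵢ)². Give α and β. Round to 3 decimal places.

Sums needed: Σwᵢ·h·h = 533, Σwᵢ·h = 71, Σwᵢ·1 = 11.
For MᵀWP: Σwᵢ·h·P = 494, Σwᵢ·P = 70.
So MᵀWM·[α, β]ᵀ = MᵀWP: [[533, 71]; [71, 11]]·[α, β]ᵀ = [494, 70]ᵀ.
det = 533·11 − 71² = 822.
α = (494·11 − 71·70)/822 = 232/411; β = (533·70 − 71·494)/822 = 1118/411.

α = 0.564, β = 2.720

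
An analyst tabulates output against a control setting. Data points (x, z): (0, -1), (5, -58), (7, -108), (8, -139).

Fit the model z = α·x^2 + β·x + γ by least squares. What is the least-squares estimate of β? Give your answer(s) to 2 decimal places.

AᵀA·[α, β, γ]ᵀ = Aᵀz reads: 7122·α + 980·β + 138·γ = -15638;  980·α + 138·β + 20·γ = -2158;  138·α + 20·β + 4·γ = -306.
(Σx^2·x^2 = 7122, Σx^2·x = 980, Σx^2 = 138, Σx·x = 138, Σx = 20, Σ1 = 4, Σx^2·z = -15638, Σx·z = -2158, Σz = -306.)
Inverting the 3×3 Gram matrix, [α, β, γ]ᵀ = [-5479/2809, -4609/2809, -2818/2809]ᵀ.

β = -1.64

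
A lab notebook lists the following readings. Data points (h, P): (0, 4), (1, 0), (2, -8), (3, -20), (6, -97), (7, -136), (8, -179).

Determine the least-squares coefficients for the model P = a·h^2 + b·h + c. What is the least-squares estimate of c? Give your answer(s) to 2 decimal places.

c = 3.03

Entries of AᵀA: Σh^2·h^2 = 7891, Σh^2·h = 1107, Σh^2 = 163, Σh·h = 163, Σh = 27, Σ1 = 7.
Right-hand side: Σh^2·P = -21824, Σh·P = -3042, ΣP = -436.
AᵀA·[a, b, c]ᵀ = AᵀP becomes [[7891, 1107, 163]; [1107, 163, 27]; [163, 27, 7]]·[a, b, c]ᵀ = [-21824, -3042, -436]ᵀ.
Solving the 3×3 system (Gaussian elimination) gives a = -31799/10752, b = 3303/3584, c = 16273/5376.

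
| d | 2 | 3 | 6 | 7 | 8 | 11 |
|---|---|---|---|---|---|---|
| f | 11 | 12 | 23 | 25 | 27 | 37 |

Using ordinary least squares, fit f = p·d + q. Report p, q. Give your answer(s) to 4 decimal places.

Forming AᵀA = [[283, 37]; [37, 6]] and Aᵀf = [994, 135]ᵀ gives AᵀA·[p, q]ᵀ = Aᵀf.
Δ = 283·6 − 37² = 329.
p = (994·6 − 37·135)/329 = 969/329; q = (283·135 − 37·994)/329 = 1427/329.

p = 2.9453, q = 4.3374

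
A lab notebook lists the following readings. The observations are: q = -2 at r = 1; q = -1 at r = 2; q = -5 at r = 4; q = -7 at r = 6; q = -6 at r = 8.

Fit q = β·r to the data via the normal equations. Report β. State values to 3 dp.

Setting ∂/∂β … = 0 gives: 121·β = -114.
Hence β = -114 / 121 ≈ -0.942149.

β = -0.942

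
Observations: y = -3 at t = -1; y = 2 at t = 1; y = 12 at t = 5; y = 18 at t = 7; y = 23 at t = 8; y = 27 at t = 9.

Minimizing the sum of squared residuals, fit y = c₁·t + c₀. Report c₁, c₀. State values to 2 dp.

c₁ = 2.92, c₀ = -0.95

The normal equations are: 221·c₁ + 29·c₀ = 618;  29·c₁ + 6·c₀ = 79.
Δ = 221·6 − 29² = 485.
c₁ = (618·6 − 29·79)/485 = 1417/485; c₀ = (221·79 − 29·618)/485 = -463/485.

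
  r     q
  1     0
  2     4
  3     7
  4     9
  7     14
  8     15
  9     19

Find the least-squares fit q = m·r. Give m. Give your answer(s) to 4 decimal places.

Sums needed: Σr·r = 224.
Moment sums: Σr·q = 454.
Hence m = 454 / 224 ≈ 2.02679.

m = 2.0268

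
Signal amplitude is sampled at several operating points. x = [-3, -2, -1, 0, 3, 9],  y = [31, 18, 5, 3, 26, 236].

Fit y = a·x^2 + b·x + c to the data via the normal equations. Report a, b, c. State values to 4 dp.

a = 2.9878, b = -0.9332, c = 2.3122

Forming MᵀM = [[6740, 720, 104]; [720, 104, 6]; [104, 6, 6]] and Mᵀy = [19706, 2068, 319]ᵀ gives MᵀM·[a, b, c]ᵀ = Mᵀy.
Row-reducing yields a = 33421/11186, b = -10439/11186, c = 12932/5593.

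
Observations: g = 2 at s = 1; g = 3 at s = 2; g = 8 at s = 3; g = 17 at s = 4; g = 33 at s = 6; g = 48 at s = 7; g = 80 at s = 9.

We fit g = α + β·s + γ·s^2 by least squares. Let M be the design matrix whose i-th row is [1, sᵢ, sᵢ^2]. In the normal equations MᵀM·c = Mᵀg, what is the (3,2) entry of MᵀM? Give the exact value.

1388

Row 3 ↔ basis s^2, column 2 ↔ basis s, so (MᵀM)_{3,2} = Σᵢ (s^2)·(s) = (1)·(1) + (4)·(2) + (9)·(3) + (16)·(4) + (36)·(6) + (49)·(7) + (81)·(9) = 1388.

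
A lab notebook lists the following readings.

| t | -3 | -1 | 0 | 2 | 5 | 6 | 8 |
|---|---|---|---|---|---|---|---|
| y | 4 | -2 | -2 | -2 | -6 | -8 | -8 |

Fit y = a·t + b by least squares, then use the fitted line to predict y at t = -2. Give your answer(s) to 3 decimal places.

Entries of XᵀX: Σt·t = 139, Σt = 17, Σ1 = 7.
And Σt·y = -156, Σy = -24.
XᵀX·[a, b]ᵀ = Xᵀy becomes [[139, 17]; [17, 7]]·[a, b]ᵀ = [-156, -24]ᵀ.
Eliminating b: 7·(row 1) − 17·(row 2) gives 684·a = 7·(-156) − 17·(-24) = -684, so a = -1.
Then b = ((-24) − 17·(-1))/7 = -1.
At t = -2: ŷ = (-1)·(-2) + (-1)·(1) = 1.

ŷ = 1.000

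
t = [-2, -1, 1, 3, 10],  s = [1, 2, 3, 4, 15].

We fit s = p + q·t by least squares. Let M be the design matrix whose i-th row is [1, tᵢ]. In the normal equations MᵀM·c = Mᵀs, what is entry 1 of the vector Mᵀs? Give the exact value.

25

Entry 1 ↔ basis 1, so (Mᵀs)_{1} = Σᵢ sᵢ = (1)·(1) + (1)·(2) + (1)·(3) + (1)·(4) + (1)·(15) = 25.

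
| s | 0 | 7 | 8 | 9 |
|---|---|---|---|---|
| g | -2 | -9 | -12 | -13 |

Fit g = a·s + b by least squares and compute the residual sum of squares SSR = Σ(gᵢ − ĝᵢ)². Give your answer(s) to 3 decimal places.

Sums needed: Σs·s = 194, Σs = 24, Σ1 = 4.
Right-hand side: Σs·g = -276, Σg = -36.
MᵀM·[a, b]ᵀ = Mᵀg becomes [[194, 24]; [24, 4]]·[a, b]ᵀ = [-276, -36]ᵀ.
Determinant 194·4 − 24² = 200.
a = ((-276)·4 − 24·(-36))/200 = -6/5; b = (194·(-36) − 24·(-276))/200 = -9/5.
Residuals: -1/5, 6/5, -3/5, -2/5; SSR = 2.

SSR = 2.000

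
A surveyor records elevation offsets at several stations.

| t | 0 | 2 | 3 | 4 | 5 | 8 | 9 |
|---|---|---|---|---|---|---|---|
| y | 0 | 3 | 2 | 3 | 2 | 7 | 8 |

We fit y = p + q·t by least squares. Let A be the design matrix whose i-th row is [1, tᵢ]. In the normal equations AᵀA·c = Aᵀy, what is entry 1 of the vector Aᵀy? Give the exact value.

25

Entry 1 ↔ basis 1, so (Aᵀy)_{1} = Σᵢ yᵢ = (1)·(0) + (1)·(3) + (1)·(2) + (1)·(3) + (1)·(2) + (1)·(7) + (1)·(8) = 25.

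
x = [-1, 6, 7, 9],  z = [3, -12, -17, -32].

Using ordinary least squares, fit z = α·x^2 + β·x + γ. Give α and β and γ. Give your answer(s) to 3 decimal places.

α = -0.465, β = 0.235, γ = 3.687

The normal equations are: 10259·α + 1287·β + 167·γ = -3854;  1287·α + 167·β + 21·γ = -482;  167·α + 21·β + 4·γ = -58.
Inverting the 3×3 Gram matrix, [α, β, γ]ᵀ = [-8475/18218, 4285/18218, 33587/9109]ᵀ.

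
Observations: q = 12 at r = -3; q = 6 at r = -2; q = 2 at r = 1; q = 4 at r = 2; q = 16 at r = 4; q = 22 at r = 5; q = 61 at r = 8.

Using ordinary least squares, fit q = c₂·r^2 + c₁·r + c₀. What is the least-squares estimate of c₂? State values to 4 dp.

Entries of MᵀM: Σr^2·r^2 = 5091, Σr^2·r = 675, Σr^2 = 123, Σr·r = 123, Σr = 15, Σ1 = 7.
For Mᵀq: Σr^2·q = 4860, Σr·q = 624, Σq = 123.
Normal equations: [[5091, 675, 123]; [675, 123, 15]; [123, 15, 7]]·[c₂, c₁, c₀]ᵀ = [4860, 624, 123]ᵀ.
Row-reducing yields c₂ = 18843/18844, c₁ = -10573/18844, c₀ = 11337/9422.

c₂ = 0.9999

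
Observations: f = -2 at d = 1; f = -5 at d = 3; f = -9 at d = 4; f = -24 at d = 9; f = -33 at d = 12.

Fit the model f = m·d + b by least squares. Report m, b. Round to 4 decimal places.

m = -2.9179, b = 2.3237

Normal-equation sums: Σd·d = 251, Σd = 29, Σ1 = 5.
For Aᵀf: Σd·f = -665, Σf = -73.
So AᵀA·[m, b]ᵀ = Aᵀf: [[251, 29]; [29, 5]]·[m, b]ᵀ = [-665, -73]ᵀ.
Determinant 251·5 − 29² = 414.
m = ((-665)·5 − 29·(-73))/414 = -604/207; b = (251·(-73) − 29·(-665))/414 = 481/207.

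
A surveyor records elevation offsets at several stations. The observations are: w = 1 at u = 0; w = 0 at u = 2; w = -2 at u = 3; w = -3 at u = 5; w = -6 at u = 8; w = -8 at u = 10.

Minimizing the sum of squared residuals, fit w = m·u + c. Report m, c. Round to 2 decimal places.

m = -0.91, c = 1.25

From the data, Σu·u = 202, Σu = 28, Σ1 = 6.
Moment sums: Σu·w = -149, Σw = -18.
Normal equations: [[202, 28]; [28, 6]]·[m, c]ᵀ = [-149, -18]ᵀ.
det = 202·6 − 28² = 428.
m = ((-149)·6 − 28·(-18))/428 = -195/214; c = (202·(-18) − 28·(-149))/428 = 134/107.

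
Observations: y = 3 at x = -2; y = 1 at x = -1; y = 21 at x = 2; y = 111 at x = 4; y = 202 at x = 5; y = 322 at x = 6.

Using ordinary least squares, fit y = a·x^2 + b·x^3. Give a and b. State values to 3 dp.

a = 3.029, b = 0.991

With design matrix A, AᵀA = [[2210, 11924]; [11924, 66506]] and Aᵀy = [18515, 102049]ᵀ.
Determinant 2210·66506 − 11924² = 4796484.
a = (18515·66506 − 11924·102049)/4796484 = 660287/218022; b = (2210·102049 − 11924·18515)/4796484 = 2377715/2398242.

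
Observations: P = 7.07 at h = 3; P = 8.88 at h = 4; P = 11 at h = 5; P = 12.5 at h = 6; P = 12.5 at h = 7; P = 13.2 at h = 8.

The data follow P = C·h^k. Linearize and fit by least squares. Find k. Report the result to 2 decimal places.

Taking logs, ln P = k·ln h + ln C, so regress ln P on ln h.
XᵀX = [[17.0401, 9.9115]; [9.9115, 6]], rhs = [23.8411, 14.1692]ᵀ  (here Σln h = 9.9115, Σ(ln h)² = 17.0401, Σln P = 14.1692, Σln h·ln P = 23.8411).
Solving (det = 4.0036): k = 0.65169, ln C = 1.28501.

k = 0.65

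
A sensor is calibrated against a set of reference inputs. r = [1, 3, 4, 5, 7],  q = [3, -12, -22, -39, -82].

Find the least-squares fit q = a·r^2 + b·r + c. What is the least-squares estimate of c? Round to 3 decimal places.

The normal equations are: 3364·a + 560·b + 100·c = -5450;  560·a + 100·b + 20·c = -890;  100·a + 20·b + 5·c = -152.
Solving the 3×3 system (Gaussian elimination) gives a = -11/6, b = 17/30, c = 4.

c = 4.000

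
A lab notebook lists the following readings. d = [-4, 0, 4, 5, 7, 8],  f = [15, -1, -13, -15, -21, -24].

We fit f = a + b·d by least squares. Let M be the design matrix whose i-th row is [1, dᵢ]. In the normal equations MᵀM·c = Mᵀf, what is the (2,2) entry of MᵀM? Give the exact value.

Row 2 ↔ basis d, column 2 ↔ basis d, so (MᵀM)_{2,2} = Σᵢ (d)·(d) = (-4)·(-4) + (0)·(0) + (4)·(4) + (5)·(5) + (7)·(7) + (8)·(8) = 170.

170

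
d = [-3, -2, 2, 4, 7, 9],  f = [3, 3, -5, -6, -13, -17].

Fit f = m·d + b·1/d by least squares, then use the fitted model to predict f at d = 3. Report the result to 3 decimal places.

f̂ = -5.145

With design matrix X, XᵀX = [[163, 6]; [6, 44857/63504]] and Xᵀf = [-293, -1291/126]ᵀ.
Δ = 163·(44857/63504) − 6² = 5025547/63504.
m = ((-293)·(44857/63504) − 6·(-1291/126))/(5025547/63504) = -9239117/5025547; b = (163·(-1291/126) − 6·(-293))/(5025547/63504) = 5581800/5025547.
At d = 3: f̂ = (-9239117/5025547)·(3) + (5581800/5025547)·(1/3) = -25856751/5025547.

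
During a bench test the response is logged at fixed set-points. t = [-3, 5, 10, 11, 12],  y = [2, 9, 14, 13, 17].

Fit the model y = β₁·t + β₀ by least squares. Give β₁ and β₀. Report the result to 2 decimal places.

The normal system AᵀA·[β₁, β₀]ᵀ = Aᵀy is [[399, 35]; [35, 5]]·[β₁, β₀]ᵀ = [526, 55]ᵀ.
Δ = 399·5 − 35² = 770.
β₁ = (526·5 − 35·55)/770 = 141/154; β₀ = (399·55 − 35·526)/770 = 101/22.

β₁ = 0.92, β₀ = 4.59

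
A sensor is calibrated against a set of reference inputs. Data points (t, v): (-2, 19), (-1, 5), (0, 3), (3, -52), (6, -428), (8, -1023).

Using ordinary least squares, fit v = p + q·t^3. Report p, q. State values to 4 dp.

Sums needed: Σ1 = 6, Σt^3 = 746, Σt^3·t^3 = 309594.
Right-hand side: Σv = -1476, Σt^3·v = -617785.
XᵀX·[p, q]ᵀ = Xᵀv becomes [[6, 746]; [746, 309594]]·[p, q]ᵀ = [-1476, -617785]ᵀ.
Determinant 6·309594 − 746² = 1301048.
p = ((-1476)·309594 − 746·(-617785))/1301048 = 1953433/650524; q = (6·(-617785) − 746·(-1476))/1301048 = -1302807/650524.

p = 3.0029, q = -2.0027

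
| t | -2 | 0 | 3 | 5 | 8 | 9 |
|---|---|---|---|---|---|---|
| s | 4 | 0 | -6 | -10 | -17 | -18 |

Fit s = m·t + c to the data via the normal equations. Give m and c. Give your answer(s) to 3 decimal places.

m = -2.044, c = 0.002

From the data, Σt·t = 183, Σt = 23, Σ1 = 6.
And Σt·s = -374, Σs = -47.
MᵀM·[m, c]ᵀ = Mᵀs becomes [[183, 23]; [23, 6]]·[m, c]ᵀ = [-374, -47]ᵀ.
Eliminating c: 6·(row 1) − 23·(row 2) gives 569·m = 6·(-374) − 23·(-47) = -1163, so m = -1163/569.
Then c = ((-47) − 23·(-1163/569))/6 = 1/569.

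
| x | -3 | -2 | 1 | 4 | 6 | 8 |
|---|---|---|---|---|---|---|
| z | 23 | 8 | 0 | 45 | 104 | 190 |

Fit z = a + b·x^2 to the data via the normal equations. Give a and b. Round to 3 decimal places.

a = -3.765, b = 3.020

With design matrix M, MᵀM = [[6, 130]; [130, 5746]] and Mᵀz = [370, 16863]ᵀ.
Eliminating b: 5746·(row 1) − 130·(row 2) gives 17576·a = 5746·370 − 130·16863 = -66170, so a = -2545/676.
Then b = (16863 − 130·(-2545/676))/5746 = 26539/8788.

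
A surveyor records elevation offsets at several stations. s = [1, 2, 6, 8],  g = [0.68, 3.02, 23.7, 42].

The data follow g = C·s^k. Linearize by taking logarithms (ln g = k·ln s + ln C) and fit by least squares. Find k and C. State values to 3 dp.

With ln gᵢ as the transformed response and ln sᵢ as the regressor:
AᵀA = [[8.0149, 4.5643]; [4.5643, 4]], rhs = [14.2101, 7.6227]ᵀ  (here Σln s = 4.5643, Σ(ln s)² = 8.0149, Σln g = 7.6227, Σln s·ln g = 14.2101).
Solving (det = 11.2265): k = 1.96391, ln C = -0.33531, so C = exp(-0.33531) = 0.71512.

k = 1.964, C = 0.715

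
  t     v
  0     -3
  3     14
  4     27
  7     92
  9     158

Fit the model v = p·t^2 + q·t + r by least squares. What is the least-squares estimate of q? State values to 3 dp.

q = -0.868

Entries of XᵀX: Σt^2·t^2 = 9299, Σt^2·t = 1163, Σt^2 = 155, Σt·t = 155, Σt = 23, Σ1 = 5.
Right-hand side: Σt^2·v = 17864, Σt·v = 2216, Σv = 288.
Solving the 3×3 system (Gaussian elimination) gives p = 2011/969, q = -841/969, r = -886/323.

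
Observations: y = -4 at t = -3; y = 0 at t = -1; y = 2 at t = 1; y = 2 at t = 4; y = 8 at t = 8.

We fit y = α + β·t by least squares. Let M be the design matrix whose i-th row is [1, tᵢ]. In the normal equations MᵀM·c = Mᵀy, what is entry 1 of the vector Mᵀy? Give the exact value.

8

Entry 1 ↔ basis 1, so (Mᵀy)_{1} = Σᵢ yᵢ = (1)·(-4) + (1)·(0) + (1)·(2) + (1)·(2) + (1)·(8) = 8.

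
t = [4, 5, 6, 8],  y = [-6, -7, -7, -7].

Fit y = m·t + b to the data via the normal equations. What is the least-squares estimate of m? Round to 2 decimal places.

m = -0.20

From the data, Σt·t = 141, Σt = 23, Σ1 = 4.
And Σt·y = -157, Σy = -27.
AᵀA·[m, b]ᵀ = Aᵀy becomes [[141, 23]; [23, 4]]·[m, b]ᵀ = [-157, -27]ᵀ.
det = 141·4 − 23² = 35.
m = ((-157)·4 − 23·(-27))/35 = -1/5; b = (141·(-27) − 23·(-157))/35 = -28/5.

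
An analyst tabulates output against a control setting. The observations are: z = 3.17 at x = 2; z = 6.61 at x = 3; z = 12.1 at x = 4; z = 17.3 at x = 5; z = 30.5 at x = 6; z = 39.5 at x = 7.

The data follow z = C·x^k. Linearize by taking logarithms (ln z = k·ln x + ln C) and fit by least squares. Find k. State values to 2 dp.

With ln zᵢ as the transformed response and ln xᵢ as the regressor:
XᵀX = [[13.1965, 8.5252]; [8.5252, 6]], rhs = [24.1964, 15.4803]ᵀ  (here Σln x = 8.5252, Σ(ln x)² = 13.1965, Σln z = 15.4803, Σln x·ln z = 24.1964).
Slope k = (n·Σln x·ln z − Σln x·Σln z)/(n·Σ(ln x)² − (Σln x)²) = (6·24.1964 − 8.5252·15.4803)/6.5005 = 2.03164; ln C = (Σln z − k·Σln x)/n = -0.30663.

k = 2.03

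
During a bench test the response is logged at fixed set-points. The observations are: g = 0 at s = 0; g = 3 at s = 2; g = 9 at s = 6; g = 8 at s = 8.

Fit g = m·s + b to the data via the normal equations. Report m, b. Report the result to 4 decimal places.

m = 1.1000, b = 0.6000

Normal-equation sums: Σs·s = 104, Σs = 16, Σ1 = 4.
For Mᵀg: Σs·g = 124, Σg = 20.
MᵀM·[m, b]ᵀ = Mᵀg becomes [[104, 16]; [16, 4]]·[m, b]ᵀ = [124, 20]ᵀ.
Eliminating b: 4·(row 1) − 16·(row 2) gives 160·m = 4·124 − 16·20 = 176, so m = 11/10.
Then b = (20 − 16·(11/10))/4 = 3/5.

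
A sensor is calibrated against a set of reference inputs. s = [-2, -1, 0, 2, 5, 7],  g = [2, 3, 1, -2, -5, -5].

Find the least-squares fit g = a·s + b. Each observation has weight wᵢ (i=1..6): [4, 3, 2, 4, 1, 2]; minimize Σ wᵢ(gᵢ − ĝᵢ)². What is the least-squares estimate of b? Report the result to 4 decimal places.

b = 0.6796

With design matrix M, MᵀWM = [[158, 16]; [16, 16]] and MᵀWg = [-136, -4]ᵀ.
Determinant 158·16 − 16² = 2272.
a = ((-136)·16 − 16·(-4))/2272 = -66/71; b = (158·(-4) − 16·(-136))/2272 = 193/284.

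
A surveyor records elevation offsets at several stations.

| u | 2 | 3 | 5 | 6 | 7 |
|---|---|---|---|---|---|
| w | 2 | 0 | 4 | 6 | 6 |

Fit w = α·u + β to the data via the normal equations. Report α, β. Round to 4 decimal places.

α = 1.1163, β = -1.5349

Compute the Gram sums: Σu·u = 123, Σu = 23, Σ1 = 5.
And Σu·w = 102, Σw = 18.
Eliminating β: 5·(row 1) − 23·(row 2) gives 86·α = 5·102 − 23·18 = 96, so α = 48/43.
Then β = (18 − 23·(48/43))/5 = -66/43.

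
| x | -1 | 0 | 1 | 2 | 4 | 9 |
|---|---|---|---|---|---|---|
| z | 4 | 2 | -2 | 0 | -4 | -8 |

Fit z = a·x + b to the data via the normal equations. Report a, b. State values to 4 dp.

a = -1.1298, b = 1.4911

From the data, Σx·x = 103, Σx = 15, Σ1 = 6.
Right-hand side: Σx·z = -94, Σz = -8.
Eliminating b: 6·(row 1) − 15·(row 2) gives 393·a = 6·(-94) − 15·(-8) = -444, so a = -148/131.
Then b = ((-8) − 15·(-148/131))/6 = 586/393.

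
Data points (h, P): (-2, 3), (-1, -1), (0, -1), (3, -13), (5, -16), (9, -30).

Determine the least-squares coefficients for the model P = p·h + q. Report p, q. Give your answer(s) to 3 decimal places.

With design matrix X, XᵀX = [[120, 14]; [14, 6]] and XᵀP = [-394, -58]ᵀ.
Eliminating q: 6·(row 1) − 14·(row 2) gives 524·p = 6·(-394) − 14·(-58) = -1552, so p = -388/131.
Then q = ((-58) − 14·(-388/131))/6 = -361/131.

p = -2.962, q = -2.756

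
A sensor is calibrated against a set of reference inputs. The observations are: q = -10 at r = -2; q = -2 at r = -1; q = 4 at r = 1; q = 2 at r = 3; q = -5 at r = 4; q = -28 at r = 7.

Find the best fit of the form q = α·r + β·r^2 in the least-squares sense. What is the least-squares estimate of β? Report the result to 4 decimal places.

Sums needed: Σr·r = 80, Σr·r^2 = 426, Σr^2·r^2 = 2756.
For Aᵀq: Σr·q = -184, Σr^2·q = -1472.
So AᵀA·[α, β]ᵀ = Aᵀq: [[80, 426]; [426, 2756]]·[α, β]ᵀ = [-184, -1472]ᵀ.
Δ = 80·2756 − 426² = 39004.
α = ((-184)·2756 − 426·(-1472))/39004 = 29992/9751; β = (80·(-1472) − 426·(-184))/39004 = -9844/9751.

β = -1.0095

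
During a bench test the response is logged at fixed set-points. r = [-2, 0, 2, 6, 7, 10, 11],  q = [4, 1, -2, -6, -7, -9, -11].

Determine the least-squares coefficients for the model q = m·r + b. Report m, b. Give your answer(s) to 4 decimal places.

Normal-equation sums: Σr·r = 314, Σr = 34, Σ1 = 7.
Moment sums: Σr·q = -308, Σq = -30.
AᵀA·[m, b]ᵀ = Aᵀq becomes [[314, 34]; [34, 7]]·[m, b]ᵀ = [-308, -30]ᵀ.
Eliminating b: 7·(row 1) − 34·(row 2) gives 1042·m = 7·(-308) − 34·(-30) = -1136, so m = -568/521.
Then b = ((-30) − 34·(-568/521))/7 = 526/521.

m = -1.0902, b = 1.0096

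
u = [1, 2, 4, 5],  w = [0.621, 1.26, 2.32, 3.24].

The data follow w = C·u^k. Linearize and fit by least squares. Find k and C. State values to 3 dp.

With ln wᵢ as the transformed response and ln uᵢ as the regressor:
XᵀX = [[4.9926, 3.6889]; [3.6889, 4]], rhs = [3.2189, 1.7718]ᵀ  (here Σln u = 3.6889, Σ(ln u)² = 4.9926, Σln w = 1.7718, Σln u·ln w = 3.2189).
Slope k = (n·Σln u·ln w − Σln u·Σln w)/(n·Σ(ln u)² − (Σln u)²) = (4·3.2189 − 3.6889·1.7718)/6.3624 = 0.99639; ln C = (Σln w − k·Σln u)/n = -0.47593, so C = exp(-0.47593) = 0.62131.

k = 0.996, C = 0.621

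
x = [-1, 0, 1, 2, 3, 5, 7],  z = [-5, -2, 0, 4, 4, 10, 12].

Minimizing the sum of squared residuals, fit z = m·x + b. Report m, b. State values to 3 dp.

AᵀA·[m, b]ᵀ = Aᵀz reads: 89·m + 17·b = 159;  17·m + 7·b = 23.
(Σx·x = 89, Σx = 17, Σ1 = 7, Σx·z = 159, Σz = 23.)
Eliminating b: 7·(row 1) − 17·(row 2) gives 334·m = 7·159 − 17·23 = 722, so m = 361/167.
Then b = (23 − 17·(361/167))/7 = -328/167.

m = 2.162, b = -1.964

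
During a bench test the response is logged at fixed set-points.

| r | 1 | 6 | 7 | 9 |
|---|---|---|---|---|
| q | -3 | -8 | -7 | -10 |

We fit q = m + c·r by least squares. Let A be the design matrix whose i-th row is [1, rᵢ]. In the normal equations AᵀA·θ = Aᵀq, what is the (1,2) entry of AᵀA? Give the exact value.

Row 1 ↔ basis 1, column 2 ↔ basis r, so (AᵀA)_{1,2} = Σᵢ r = (1)·(1) + (1)·(6) + (1)·(7) + (1)·(9) = 23.

23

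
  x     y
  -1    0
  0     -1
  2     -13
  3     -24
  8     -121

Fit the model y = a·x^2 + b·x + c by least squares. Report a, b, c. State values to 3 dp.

a = -1.499, b = -2.979, c = -1.266

Setting ∂/∂a … = 0 gives: 4194·a + 546·b + 78·c = -8012;  546·a + 78·b + 12·c = -1066;  78·a + 12·b + 5·c = -159.
(Σx^2·x^2 = 4194, Σx^2·x = 546, Σx^2 = 78, Σx·x = 78, Σx = 12, Σ1 = 5, Σx^2·y = -8012, Σx·y = -1066, Σy = -159.)
Inverting the 3×3 Gram matrix, [a, b, c]ᵀ = [-1385/924, -2753/924, -195/154]ᵀ.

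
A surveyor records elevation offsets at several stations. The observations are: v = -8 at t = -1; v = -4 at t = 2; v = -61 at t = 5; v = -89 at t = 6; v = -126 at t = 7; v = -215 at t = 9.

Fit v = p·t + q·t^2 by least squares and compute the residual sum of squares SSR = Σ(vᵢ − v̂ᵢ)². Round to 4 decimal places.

SSR = 9.1695

XᵀX·[p, q]ᵀ = Xᵀv reads: 196·p + 1420·q = -3656;  1420·p + 10900·q = -28342.
(Σt·t = 196, Σt·t^2 = 1420, Σt^2·t^2 = 10900, Σt·v = -3656, Σt^2·v = -28342.)
Determinant 196·10900 − 1420² = 120000.
p = ((-3656)·10900 − 1420·(-28342))/120000 = 9881/3000; q = (196·(-28342) − 1420·(-3656))/120000 = -45439/15000.
Residuals: -6289/3750, 11473/7500, -521/300, 729/2500, -777/1250, 1819/2500; SSR = 68771/7500.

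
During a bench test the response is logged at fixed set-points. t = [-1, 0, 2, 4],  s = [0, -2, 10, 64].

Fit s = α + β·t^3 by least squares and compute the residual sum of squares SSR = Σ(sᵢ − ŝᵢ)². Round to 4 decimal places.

SSR = 8.7474

Forming AᵀA = [[4, 71]; [71, 4161]] and Aᵀs = [72, 4176]ᵀ gives AᵀA·[α, β]ᵀ = Aᵀs.
det = 4·4161 − 71² = 11603.
α = (72·4161 − 71·4176)/11603 = 3096/11603; β = (4·4176 − 71·72)/11603 = 11592/11603.
Residuals: 8496/11603, -26302/11603, 20198/11603, -2392/11603; SSR = 101496/11603.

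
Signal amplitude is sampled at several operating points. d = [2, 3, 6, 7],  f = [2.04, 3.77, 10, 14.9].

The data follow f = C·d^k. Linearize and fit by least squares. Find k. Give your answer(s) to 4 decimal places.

k = 1.5346

Let Y = ln f. Fitting Y = k·ln d + ln C by least squares:
AᵀA = [[8.6844, 5.5294]; [5.5294, 4]], rhs = [11.3344, 7.0440]ᵀ  (here Σln d = 5.5294, Σ(ln d)² = 8.6844, Σln f = 7.0440, Σln d·ln f = 11.3344).
Δ = 8.6844·4 − (5.5294)² = 4.1629; k = (11.3344·4 − 5.5294·7.0440)/4.1629 = 1.53462, ln C = (8.6844·7.0440 − 5.5294·11.3344)/4.1629 = -0.36041.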